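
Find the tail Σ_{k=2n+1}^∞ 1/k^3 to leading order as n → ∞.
Σ_{k>2n} 1/k^3 ~ 1/(2 · (2n)^2)

Compare to the integral: ∫_{2n}^∞ x^(−3) dx = [−x^(−2)/2]_{2n}^∞ = 1/((3−1)·(2n)^2). Euler-Maclaurin then gives
  Σ_{k>2n} 1/k^3 = ∫_{2n}^∞ dx/x^3 − 1/(2·(2n)^3) + O(1/(2n)^4).
(Equivalently this is ζ(3) − Σ_{k≤2n} 1/k^3.)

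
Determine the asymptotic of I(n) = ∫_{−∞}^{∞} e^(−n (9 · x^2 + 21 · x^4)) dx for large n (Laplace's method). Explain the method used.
I(n) ~ sqrt(π/(9n))

φ(x) = 9 · x^2 + 21 · x^4 has its unique global minimum at x* = 0 (since φ'(x) = 18x + 84x^3 = 0 only at x = 0 for real x with both coefficients positive, and φ → ∞ as |x| → ∞). At x* = 0, φ(0) = 0 and φ''(0) = 18. Laplace's method then gives
  I(n) ~ sqrt(2π / (n · φ''(0))) · e^(−n φ(0)) = sqrt(2π / (18n)) = sqrt(π/(9n)).
The 21 · x^4 term contributes only at subleading order (an O(1/n) relative correction).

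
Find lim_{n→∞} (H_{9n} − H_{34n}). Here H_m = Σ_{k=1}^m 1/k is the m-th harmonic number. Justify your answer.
lim = ln(9/34)

Euler-Maclaurin gives H_m = ln m + γ + 1/(2m) + O(1/m^2). The γ and O(1/m) terms cancel in the difference:
  H_{9n} − H_{34n} = ln(9n) − ln(34n) + O(1/n) = ln(9/34) + O(1/n).
Hence the limit is ln(9/34).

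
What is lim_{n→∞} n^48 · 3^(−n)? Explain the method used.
lim = 0

Exponentials with base > 1 dominate every fixed polynomial: for any fixed c, n^c / 3^n → 0 as n → ∞ (e.g. by the ratio test, or by writing 3^n = e^(n ln 3) and noting e^(n ln 3) / n^c → ∞). Hence n^48 · 3^(−n) = n^48 / 3^n → 0.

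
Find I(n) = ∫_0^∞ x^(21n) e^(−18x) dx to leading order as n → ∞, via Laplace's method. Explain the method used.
I(n) ~ (sqrt(2π·21n) / 18) · (21n/(18e))^(21n)

Write the integrand as exp(21n ln x − 18x) and set f(x) = 21n ln x − 18x. Then f'(x) = 21n/x − 18 = 0 at x* = 21n/18, and f''(x*) = −21n/x*^2 = −18^2/(21n). Laplace's method (interior maximum) gives
  I(n) ~ e^(f(x*)) · sqrt(2π / |f''(x*)|)
        = exp(21n ln(21n/18) − 21n) · sqrt(2π · 21n / 18^2)
        = (21n/18)^(21n) e^(−21n) · sqrt(2π·21n) / 18
        = (sqrt(2π·21n) / 18) · (21n/(18e))^(21n).
This matches Γ(21n+1)/18^(21n+1) with Stirling applied to Γ.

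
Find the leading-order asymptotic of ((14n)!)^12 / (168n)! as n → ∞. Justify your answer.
((14n)!)^12/(168n)! ~ ((2π·14n)^(11/2) / sqrt(12)) · 12^(−12·14n)  →  0

Write N = 14n. Stirling: N! ~ sqrt(2π N)(N/e)^N and (12N)! ~ sqrt(2π·12N)·(12N/e)^(12N).
  (N!)^12/(12N)! ~ (2π N)^(12/2) (N/e)^(12N) / [sqrt(2π·12N) (12N/e)^(12N)]
     = (2π N)^(12/2) / sqrt(2π·12N) · (N/(12N))^(12N)
     = (2π N)^((12−1)/2) / sqrt(12) · 12^(−12N).
Since 12^12 > 1, the factor 12^(−12N) decays exponentially, so the ratio → 0. Substituting N = 14n gives the stated form.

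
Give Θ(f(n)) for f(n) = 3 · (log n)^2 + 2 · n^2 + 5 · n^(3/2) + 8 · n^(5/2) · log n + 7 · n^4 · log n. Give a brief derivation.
f(n) ∈ Θ(n^4 · log n)

Compare the terms by growth order. For large n, n^a · (log n)^b dominates n^a' · (log n)^b' iff a > a', or (a = a' and b > b'). Ranking the 5 terms shows the dominant one is 7 · n^4 · log n. Hence f(n) ∈ Θ(n^4 · log n).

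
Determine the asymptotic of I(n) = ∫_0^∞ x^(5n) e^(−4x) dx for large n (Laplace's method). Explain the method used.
I(n) ~ (sqrt(2π·5n) / 4) · (5n/(4e))^(5n)

Write the integrand as exp(5n ln x − 4x) and set f(x) = 5n ln x − 4x. Then f'(x) = 5n/x − 4 = 0 at x* = 5n/4, and f''(x*) = −5n/x*^2 = −4^2/(5n). Laplace's method (interior maximum) gives
  I(n) ~ e^(f(x*)) · sqrt(2π / |f''(x*)|)
        = exp(5n ln(5n/4) − 5n) · sqrt(2π · 5n / 4^2)
        = (5n/4)^(5n) e^(−5n) · sqrt(2π·5n) / 4
        = (sqrt(2π·5n) / 4) · (5n/(4e))^(5n).
This matches Γ(5n+1)/4^(5n+1) with Stirling applied to Γ.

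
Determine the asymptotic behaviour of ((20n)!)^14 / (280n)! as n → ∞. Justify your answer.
((20n)!)^14/(280n)! ~ ((2π·20n)^(13/2) / sqrt(14)) · 14^(−14·20n)  →  0

Write N = 20n. Stirling: N! ~ sqrt(2π N)(N/e)^N and (14N)! ~ sqrt(2π·14N)·(14N/e)^(14N).
  (N!)^14/(14N)! ~ (2π N)^(14/2) (N/e)^(14N) / [sqrt(2π·14N) (14N/e)^(14N)]
     = (2π N)^(14/2) / sqrt(2π·14N) · (N/(14N))^(14N)
     = (2π N)^((14−1)/2) / sqrt(14) · 14^(−14N).
Since 14^14 > 1, the factor 14^(−14N) decays exponentially, so the ratio → 0. Substituting N = 20n gives the stated form.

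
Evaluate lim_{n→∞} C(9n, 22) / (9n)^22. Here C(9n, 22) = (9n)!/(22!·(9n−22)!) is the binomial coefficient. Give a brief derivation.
lim = 1/22! = 1/1124000727777607680000

With N = 9n → ∞: C(N, 22) / N^22 = [N(N−1)…(N−21)] / (22! · N^22) = (1/22!) · 1 · (1 − 1/(9n)) · … · (1 − 21/(9n)). Each factor → 1 as N → ∞, so the limit is 1/22! = 1/1124000727777607680000.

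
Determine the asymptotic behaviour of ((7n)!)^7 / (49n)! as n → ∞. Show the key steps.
((7n)!)^7/(49n)! ~ ((2π·7n)^(6/2) / sqrt(7)) · 7^(−7·7n)  →  0

Write N = 7n. Stirling: N! ~ sqrt(2π N)(N/e)^N and (7N)! ~ sqrt(2π·7N)·(7N/e)^(7N).
  (N!)^7/(7N)! ~ (2π N)^(7/2) (N/e)^(7N) / [sqrt(2π·7N) (7N/e)^(7N)]
     = (2π N)^(7/2) / sqrt(2π·7N) · (N/(7N))^(7N)
     = (2π N)^((7−1)/2) / sqrt(7) · 7^(−7N).
Since 7^7 > 1, the factor 7^(−7N) decays exponentially, so the ratio → 0. Substituting N = 7n gives the stated form.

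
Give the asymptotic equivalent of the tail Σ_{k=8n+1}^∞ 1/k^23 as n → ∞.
Σ_{k>8n} 1/k^23 ~ 1/(22 · (8n)^22)

Compare to the integral: ∫_{8n}^∞ x^(−23) dx = [−x^(−22)/22]_{8n}^∞ = 1/((23−1)·(8n)^22). Euler-Maclaurin then gives
  Σ_{k>8n} 1/k^23 = ∫_{8n}^∞ dx/x^23 − 1/(2·(8n)^23) + O(1/(8n)^24).
(Equivalently this is ζ(23) − Σ_{k≤8n} 1/k^23.)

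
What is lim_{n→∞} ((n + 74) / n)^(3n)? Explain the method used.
lim = e^222

Rewrite as (1 + 74/n)^(3n). By the standard limit (1 + x/n)^n → e^x, we have (1 + 74/n)^n → e^74, and raising to the 3rd power gives e^222.
More precisely, ln[(1 + 74/n)^(3n)] = 3n · ln(1 + 74/n) = 3n · (74/n + O(1/n^2)) = 222 + O(1/n) → 222.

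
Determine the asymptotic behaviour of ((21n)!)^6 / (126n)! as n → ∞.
((21n)!)^6/(126n)! ~ ((2π·21n)^(5/2) / sqrt(6)) · 6^(−6·21n)  →  0

Write N = 21n. Stirling: N! ~ sqrt(2π N)(N/e)^N and (6N)! ~ sqrt(2π·6N)·(6N/e)^(6N).
  (N!)^6/(6N)! ~ (2π N)^(6/2) (N/e)^(6N) / [sqrt(2π·6N) (6N/e)^(6N)]
     = (2π N)^(6/2) / sqrt(2π·6N) · (N/(6N))^(6N)
     = (2π N)^((6−1)/2) / sqrt(6) · 6^(−6N).
Since 6^6 > 1, the factor 6^(−6N) decays exponentially, so the ratio → 0. Substituting N = 21n gives the stated form.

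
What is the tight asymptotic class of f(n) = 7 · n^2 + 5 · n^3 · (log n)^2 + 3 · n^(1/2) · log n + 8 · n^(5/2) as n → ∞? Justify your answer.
f(n) ∈ Θ(n^3 · (log n)^2)

Compare the terms by growth order. For large n, n^a · (log n)^b dominates n^a' · (log n)^b' iff a > a', or (a = a' and b > b'). Ranking the 4 terms shows the dominant one is 5 · n^3 · (log n)^2. Hence f(n) ∈ Θ(n^3 · (log n)^2).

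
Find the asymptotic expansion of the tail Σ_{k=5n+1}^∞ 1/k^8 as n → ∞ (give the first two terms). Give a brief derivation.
Σ_{k>5n} 1/k^8 = 1/(7 · (5n)^7) − 1/(2 · (5n)^8) + O(1/(5n)^9)

Compare to the integral: ∫_{5n}^∞ x^(−8) dx = [−x^(−7)/7]_{5n}^∞ = 1/((8−1)·(5n)^7). The Euler-Maclaurin correction adds −f(5n)/2 = −1/(2·(5n)^8). Euler-Maclaurin then gives
  Σ_{k>5n} 1/k^8 = ∫_{5n}^∞ dx/x^8 − 1/(2·(5n)^8) + O(1/(5n)^9).
(Equivalently this is ζ(8) − Σ_{k≤5n} 1/k^8.)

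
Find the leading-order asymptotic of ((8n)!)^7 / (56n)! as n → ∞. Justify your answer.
((8n)!)^7/(56n)! ~ ((2π·8n)^(6/2) / sqrt(7)) · 7^(−7·8n)  →  0

Write N = 8n. Stirling: N! ~ sqrt(2π N)(N/e)^N and (7N)! ~ sqrt(2π·7N)·(7N/e)^(7N).
  (N!)^7/(7N)! ~ (2π N)^(7/2) (N/e)^(7N) / [sqrt(2π·7N) (7N/e)^(7N)]
     = (2π N)^(7/2) / sqrt(2π·7N) · (N/(7N))^(7N)
     = (2π N)^((7−1)/2) / sqrt(7) · 7^(−7N).
Since 7^7 > 1, the factor 7^(−7N) decays exponentially, so the ratio → 0. Substituting N = 8n gives the stated form.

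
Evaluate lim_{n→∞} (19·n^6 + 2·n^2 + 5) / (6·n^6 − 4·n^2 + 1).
lim = 19/6

For large n the leading n^6 terms dominate both numerator and denominator. Dividing top and bottom by n^6, every other term tends to 0, leaving 19/6.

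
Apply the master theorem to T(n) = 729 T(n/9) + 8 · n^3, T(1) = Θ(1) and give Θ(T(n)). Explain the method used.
T(n) = Θ(n^3 log n)

log_9 729 = 3, and f(n) = 8 · n^3 = Θ(n^(log_9 729)). This is Case 2 of the master theorem: T(n) = Θ(f(n) · log n) = Θ(n^3 log n).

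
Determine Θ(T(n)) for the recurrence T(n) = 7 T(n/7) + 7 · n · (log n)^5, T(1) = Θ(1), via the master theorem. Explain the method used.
T(n) = Θ(n · (log n)^6)

Here log_7 7 = 1 and f(n) = 7 · n · (log n)^5 = Θ(n^(log_7 7) · (log n)^5). This is the extended Case 2 of the master theorem (f matches the critical exponent up to log factors), giving T(n) = Θ(n^(log_7 7) · (log n)^(5+1)) = Θ(n · (log n)^6).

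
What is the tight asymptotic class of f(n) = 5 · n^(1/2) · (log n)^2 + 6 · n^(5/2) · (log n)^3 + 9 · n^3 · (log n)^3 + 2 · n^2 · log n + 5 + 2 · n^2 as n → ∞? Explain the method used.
f(n) ∈ Θ(n^3 · (log n)^3)

Compare the terms by growth order. For large n, n^a · (log n)^b dominates n^a' · (log n)^b' iff a > a', or (a = a' and b > b'). Ranking the 6 terms shows the dominant one is 9 · n^3 · (log n)^3. Hence f(n) ∈ Θ(n^3 · (log n)^3).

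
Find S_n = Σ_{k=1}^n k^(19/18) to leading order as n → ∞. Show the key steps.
S_n ~ (18/37) · n^(37/18)

Integral comparison: Σ_{k=1}^n k^(19/18) = ∫_0^n x^(19/18) dx + O(n^(19/18)). The integral is n^(1 + 19/18) / (1 + 19/18) = n^((19+18)/18) / ((19+18)/18) = (18/37) · n^(37/18).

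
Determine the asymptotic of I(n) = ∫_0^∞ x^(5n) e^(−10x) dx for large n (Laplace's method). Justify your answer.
I(n) ~ (sqrt(2π·5n) / 10) · (5n/(10e))^(5n)

Write the integrand as exp(5n ln x − 10x) and set f(x) = 5n ln x − 10x. Then f'(x) = 5n/x − 10 = 0 at x* = 5n/10, and f''(x*) = −5n/x*^2 = −10^2/(5n). Laplace's method (interior maximum) gives
  I(n) ~ e^(f(x*)) · sqrt(2π / |f''(x*)|)
        = exp(5n ln(5n/10) − 5n) · sqrt(2π · 5n / 10^2)
        = (5n/10)^(5n) e^(−5n) · sqrt(2π·5n) / 10
        = (sqrt(2π·5n) / 10) · (5n/(10e))^(5n).
This matches Γ(5n+1)/10^(5n+1) with Stirling applied to Γ.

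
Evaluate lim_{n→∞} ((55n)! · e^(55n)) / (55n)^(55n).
lim = ∞

Stirling: (55n)! ~ sqrt(2π·55n) · (55n/e)^(55n). Hence
  (55n)! · e^(55n) / (55n)^(55n) ~ sqrt(2π·55n) = sqrt(2π·55) · sqrt(n) → ∞.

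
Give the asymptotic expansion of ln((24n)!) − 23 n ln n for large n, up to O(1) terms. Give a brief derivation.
ln((24n)!) − 23 n ln n = n ln n + 24(ln 24 − 1) n + (1/2) ln(2π·24n) + O(1/n)

Stirling: ln((24n)!) = 24n ln(24n) − 24n + (1/2) ln(2π·24n) + O(1/n).
Expand 24n ln(24n) = 24n (ln n + ln 24) = 24n ln n + 24n ln 24.
Subtract 23n ln n: leading term is (24 − 23) n ln n = n ln n. The next term is 24n ln 24 − 24n = 24(ln 24 − 1) n. Then the (1/2) ln(2π·24n) correction.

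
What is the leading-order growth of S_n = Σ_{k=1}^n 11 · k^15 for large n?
S_n ~ 11 · n^16 / 16

By integral comparison (Euler-Maclaurin), Σ_{k=1}^n 11 · k^15 = 11 · ∫_0^n x^15 dx + O(n^15) = 11 · n^16/16 + O(n^15). (Equivalently, Faulhaber's formula gives the same leading term.)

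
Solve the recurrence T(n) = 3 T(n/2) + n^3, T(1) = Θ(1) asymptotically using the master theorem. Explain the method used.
T(n) = Θ(n^3)

log_2 3 ≈ 1.585. f(n) = n^3 dominates n^(log_2 3) since 3 > 1.585, and the regularity condition a·f(n/b) = 3·(n/2)^3 = (3/8)·n^3 ≤ c·f(n) holds with c = 3/8 ≈ 0.375 < 1. So this is Case 3: T(n) = Θ(f(n)) = Θ(n^3).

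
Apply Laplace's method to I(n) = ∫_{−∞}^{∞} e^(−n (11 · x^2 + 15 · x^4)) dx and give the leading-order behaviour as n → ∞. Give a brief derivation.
I(n) ~ sqrt(π/(11n))

φ(x) = 11 · x^2 + 15 · x^4 has its unique global minimum at x* = 0 (since φ'(x) = 22x + 60x^3 = 0 only at x = 0 for real x with both coefficients positive, and φ → ∞ as |x| → ∞). At x* = 0, φ(0) = 0 and φ''(0) = 22. Laplace's method then gives
  I(n) ~ sqrt(2π / (n · φ''(0))) · e^(−n φ(0)) = sqrt(2π / (22n)) = sqrt(π/(11n)).
The 15 · x^4 term contributes only at subleading order (an O(1/n) relative correction).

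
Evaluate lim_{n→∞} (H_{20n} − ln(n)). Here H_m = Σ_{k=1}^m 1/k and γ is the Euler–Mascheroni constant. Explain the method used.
lim = ln 20 + γ

By Euler-Maclaurin, H_m = ln m + γ + O(1/m). So
  H_{20n} − ln(n) = ln(20n) + γ − ln(n) + O(1/n)
                       = ln(20/1) + γ + O(1/n).
Hence the limit is ln(20/1) + γ.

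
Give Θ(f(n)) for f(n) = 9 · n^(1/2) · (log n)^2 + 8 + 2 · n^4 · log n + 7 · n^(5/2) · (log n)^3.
f(n) ∈ Θ(n^4 · log n)

Compare the terms by growth order. For large n, n^a · (log n)^b dominates n^a' · (log n)^b' iff a > a', or (a = a' and b > b'). Ranking the 4 terms shows the dominant one is 2 · n^4 · log n. Hence f(n) ∈ Θ(n^4 · log n).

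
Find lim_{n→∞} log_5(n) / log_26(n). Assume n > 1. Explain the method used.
lim = ln(26) / ln(5) = log_5(26)

Change of base: log_5(n) = ln n / ln 5 and log_26(n) = ln n / ln 26. The ratio is (ln n / ln 5) · (ln 26 / ln n) = ln 26 / ln 5, a constant independent of n. So the limit is ln 26 / ln 5 = log_5(26).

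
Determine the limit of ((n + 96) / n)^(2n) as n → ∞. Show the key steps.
lim = e^192

Rewrite as (1 + 96/n)^(2n). By the standard limit (1 + x/n)^n → e^x, we have (1 + 96/n)^n → e^96, and raising to the 2nd power gives e^192.
More precisely, ln[(1 + 96/n)^(2n)] = 2n · ln(1 + 96/n) = 2n · (96/n + O(1/n^2)) = 192 + O(1/n) → 192.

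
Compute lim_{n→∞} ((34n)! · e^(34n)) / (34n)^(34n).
lim = ∞

Stirling: (34n)! ~ sqrt(2π·34n) · (34n/e)^(34n). Hence
  (34n)! · e^(34n) / (34n)^(34n) ~ sqrt(2π·34n) = sqrt(2π·34) · sqrt(n) → ∞.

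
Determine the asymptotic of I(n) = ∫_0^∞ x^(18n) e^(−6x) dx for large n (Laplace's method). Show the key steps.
I(n) ~ (sqrt(2π·18n) / 6) · (18n/(6e))^(18n)

Write the integrand as exp(18n ln x − 6x) and set f(x) = 18n ln x − 6x. Then f'(x) = 18n/x − 6 = 0 at x* = 18n/6, and f''(x*) = −18n/x*^2 = −6^2/(18n). Laplace's method (interior maximum) gives
  I(n) ~ e^(f(x*)) · sqrt(2π / |f''(x*)|)
        = exp(18n ln(18n/6) − 18n) · sqrt(2π · 18n / 6^2)
        = (18n/6)^(18n) e^(−18n) · sqrt(2π·18n) / 6
        = (sqrt(2π·18n) / 6) · (18n/(6e))^(18n).
This matches Γ(18n+1)/6^(18n+1) with Stirling applied to Γ.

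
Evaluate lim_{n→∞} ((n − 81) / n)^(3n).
lim = e^(−243)

Rewrite as (1 − 81/n)^(3n). By the standard limit (1 + x/n)^n → e^x, we have (1 − 81/n)^n → e^(−81), and raising to the 3rd power gives e^(−243).
More precisely, ln[(1 − 81/n)^(3n)] = 3n · ln(1 − 81/n) = 3n · (-81/n + O(1/n^2)) = -243 + O(1/n) → -243.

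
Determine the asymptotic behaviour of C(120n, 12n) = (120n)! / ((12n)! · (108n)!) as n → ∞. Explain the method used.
C(120n, 12n) ~ (10000000000/387420489)^(12n) · sqrt(5/(9π·12n))

Write N = 12n. Apply Stirling to each factorial:
  (10N)! ~ sqrt(2π·10N) · (10N/e)^(10N),
  N! ~ sqrt(2π N) · (N/e)^N,
  (9N)! ~ sqrt(2π·9N) · (9N/e)^(9N).
The exponential factors combine to (10N)^(10N) / (N^N · (9N)^(9N)) = 10^(10N)/9^(9N) = (10^10/9^9)^N = (10000000000/387420489)^N.
The square-root prefactors combine to sqrt(2π·10N) / (sqrt(2π N)·sqrt(2π·9N)) = sqrt(10 / (2π·9·N)) = sqrt(5/(9π·12n)).
Substituting N = 12n: C(120n, 12n) ~ (10000000000/387420489)^(12n) · sqrt(5/(9π·12n)).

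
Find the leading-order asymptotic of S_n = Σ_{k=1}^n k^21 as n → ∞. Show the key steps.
S_n ~ n^22 / 22

By integral comparison (Euler-Maclaurin), Σ_{k=1}^n k^21 = ∫_0^n x^21 dx + O(n^21) = n^22/22 + O(n^21). (Equivalently, Faulhaber's formula gives the same leading term.)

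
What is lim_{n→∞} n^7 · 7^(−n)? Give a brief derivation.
lim = 0

Exponentials with base > 1 dominate every fixed polynomial: for any fixed c, n^c / 7^n → 0 as n → ∞ (e.g. by the ratio test, or by writing 7^n = e^(n ln 7) and noting e^(n ln 7) / n^c → ∞). Hence n^7 · 7^(−n) = n^7 / 7^n → 0.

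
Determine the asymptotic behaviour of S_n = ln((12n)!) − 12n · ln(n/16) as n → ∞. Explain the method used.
S_n ~ 12n · (ln 192 − 1) + O(ln n)

Stirling: ln((12n)!) = 12n ln(12n) − 12n + O(ln n).
  S_n = 12n ln(12n) − 12n − 12n ln(n/16) + O(ln n)
      = 12n ln(12n) − 12n ln n + 12n ln 16 − 12n + O(ln n)
      = 12n ln 12 + 12n ln 16 − 12n + O(ln n)
      = 12n (ln 192 − 1) + O(ln n).
Numerically ln(192) − 1 ≈ 4.2575.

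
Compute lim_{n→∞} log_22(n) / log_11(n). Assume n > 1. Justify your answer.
lim = ln(11) / ln(22) = log_22(11)

Change of base: log_22(n) = ln n / ln 22 and log_11(n) = ln n / ln 11. The ratio is (ln n / ln 22) · (ln 11 / ln n) = ln 11 / ln 22, a constant independent of n. So the limit is ln 11 / ln 22 = log_22(11).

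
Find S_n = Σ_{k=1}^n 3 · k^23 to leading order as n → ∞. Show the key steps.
S_n ~ n^24 / 8

By integral comparison (Euler-Maclaurin), Σ_{k=1}^n 3 · k^23 = 3 · ∫_0^n x^23 dx + O(n^23) = 3 · n^24/24 = n^24 / 8 + O(n^23). (Equivalently, Faulhaber's formula gives the same leading term.)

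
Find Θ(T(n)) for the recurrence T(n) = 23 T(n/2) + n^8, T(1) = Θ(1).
T(n) = Θ(n^8)

log_2 23 ≈ 4.524. f(n) = n^8 dominates n^(log_2 23) since 8 > 4.524, and the regularity condition a·f(n/b) = 23·(n/2)^8 = (23/256)·n^8 ≤ c·f(n) holds with c = 23/256 ≈ 0.0898 < 1. So this is Case 3: T(n) = Θ(f(n)) = Θ(n^8).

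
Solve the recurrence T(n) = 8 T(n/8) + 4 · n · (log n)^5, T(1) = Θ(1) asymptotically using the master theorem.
T(n) = Θ(n · (log n)^6)

Here log_8 8 = 1 and f(n) = 4 · n · (log n)^5 = Θ(n^(log_8 8) · (log n)^5). This is the extended Case 2 of the master theorem (f matches the critical exponent up to log factors), giving T(n) = Θ(n^(log_8 8) · (log n)^(5+1)) = Θ(n · (log n)^6).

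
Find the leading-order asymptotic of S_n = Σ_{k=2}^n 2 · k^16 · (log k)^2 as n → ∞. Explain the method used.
S_n ~ 2 · n^17 · (log n)^2 / 17

By integral comparison, S_n = ∫_1^n 2 · x^16 · (log x)^2 dx + O(n^16 · (log n)^2). For the integral, the leading term of ∫_1^n x^16 (log x)^2 dx is n^17/17 · (log n)^2 (by repeated integration by parts; each step lowers the log-exponent and produces a relatively O(1/log n) correction). Hence S_n ~ 2 · n^17 · (log n)^2 / 17.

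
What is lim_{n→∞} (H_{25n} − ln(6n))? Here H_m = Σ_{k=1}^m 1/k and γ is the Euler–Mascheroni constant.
lim = ln(25/6) + γ

By Euler-Maclaurin, H_m = ln m + γ + O(1/m). So
  H_{25n} − ln(6n) = ln(25n) + γ − ln(6n) + O(1/n)
                       = ln(25/6) + γ + O(1/n).
Hence the limit is ln(25/6) + γ.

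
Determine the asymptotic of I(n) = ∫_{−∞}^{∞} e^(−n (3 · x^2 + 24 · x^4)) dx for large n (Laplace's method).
I(n) ~ sqrt(π/(3n))

φ(x) = 3 · x^2 + 24 · x^4 has its unique global minimum at x* = 0 (since φ'(x) = 6x + 96x^3 = 0 only at x = 0 for real x with both coefficients positive, and φ → ∞ as |x| → ∞). At x* = 0, φ(0) = 0 and φ''(0) = 6. Laplace's method then gives
  I(n) ~ sqrt(2π / (n · φ''(0))) · e^(−n φ(0)) = sqrt(2π / (6n)) = sqrt(π/(3n)).
The 24 · x^4 term contributes only at subleading order (an O(1/n) relative correction).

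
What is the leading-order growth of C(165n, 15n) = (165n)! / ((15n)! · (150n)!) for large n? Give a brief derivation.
C(165n, 15n) ~ (285311670611/10000000000)^(15n) · sqrt(11/(20π·15n))

Write N = 15n. Apply Stirling to each factorial:
  (11N)! ~ sqrt(2π·11N) · (11N/e)^(11N),
  N! ~ sqrt(2π N) · (N/e)^N,
  (10N)! ~ sqrt(2π·10N) · (10N/e)^(10N).
The exponential factors combine to (11N)^(11N) / (N^N · (10N)^(10N)) = 11^(11N)/10^(10N) = (11^11/10^10)^N = (285311670611/10000000000)^N.
The square-root prefactors combine to sqrt(2π·11N) / (sqrt(2π N)·sqrt(2π·10N)) = sqrt(11 / (2π·10·N)) = sqrt(11/(20π·15n)).
Substituting N = 15n: C(165n, 15n) ~ (285311670611/10000000000)^(15n) · sqrt(11/(20π·15n)).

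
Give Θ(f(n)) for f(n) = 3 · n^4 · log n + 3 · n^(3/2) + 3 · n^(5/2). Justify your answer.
f(n) ∈ Θ(n^4 · log n)

Compare the terms by growth order. For large n, n^a · (log n)^b dominates n^a' · (log n)^b' iff a > a', or (a = a' and b > b'). Ranking the 3 terms shows the dominant one is 3 · n^4 · log n. Hence f(n) ∈ Θ(n^4 · log n).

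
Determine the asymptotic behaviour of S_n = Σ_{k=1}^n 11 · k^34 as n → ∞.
S_n ~ 11 · n^35 / 35

By integral comparison (Euler-Maclaurin), Σ_{k=1}^n 11 · k^34 = 11 · ∫_0^n x^34 dx + O(n^34) = 11 · n^35/35 + O(n^34). (Equivalently, Faulhaber's formula gives the same leading term.)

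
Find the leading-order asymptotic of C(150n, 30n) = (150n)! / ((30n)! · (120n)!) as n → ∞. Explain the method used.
C(150n, 30n) ~ (3125/256)^(30n) · sqrt(5/(8π·30n))

Write N = 30n. Apply Stirling to each factorial:
  (5N)! ~ sqrt(2π·5N) · (5N/e)^(5N),
  N! ~ sqrt(2π N) · (N/e)^N,
  (4N)! ~ sqrt(2π·4N) · (4N/e)^(4N).
The exponential factors combine to (5N)^(5N) / (N^N · (4N)^(4N)) = 5^(5N)/4^(4N) = (5^5/4^4)^N = (3125/256)^N.
The square-root prefactors combine to sqrt(2π·5N) / (sqrt(2π N)·sqrt(2π·4N)) = sqrt(5 / (2π·4·N)) = sqrt(5/(8π·30n)).
Substituting N = 30n: C(150n, 30n) ~ (3125/256)^(30n) · sqrt(5/(8π·30n)).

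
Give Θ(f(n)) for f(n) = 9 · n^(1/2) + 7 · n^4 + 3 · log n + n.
f(n) ∈ Θ(n^4)

Compare the terms by growth order. For large n, n^a · (log n)^b dominates n^a' · (log n)^b' iff a > a', or (a = a' and b > b'). Ranking the 4 terms shows the dominant one is 7 · n^4. Hence f(n) ∈ Θ(n^4).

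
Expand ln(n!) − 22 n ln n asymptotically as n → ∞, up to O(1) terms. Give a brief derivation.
ln(n!) − 22 n ln n = −21 n ln n − n + (1/2) ln(2π n) + O(1/n)

Stirling: ln((n)!) = n ln(n) − n + (1/2) ln(2π·n) + O(1/n).
Here n ln(n) = n ln n.
Subtract 22n ln n: leading term is (1 − 22) n ln n = −21 n ln n. The next term is −n. Then the (1/2) ln(2π·n) correction.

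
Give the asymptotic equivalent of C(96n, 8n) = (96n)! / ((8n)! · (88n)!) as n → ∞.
C(96n, 8n) ~ (8916100448256/285311670611)^(8n) · sqrt(6/(11π·8n))

Write N = 8n. Apply Stirling to each factorial:
  (12N)! ~ sqrt(2π·12N) · (12N/e)^(12N),
  N! ~ sqrt(2π N) · (N/e)^N,
  (11N)! ~ sqrt(2π·11N) · (11N/e)^(11N).
The exponential factors combine to (12N)^(12N) / (N^N · (11N)^(11N)) = 12^(12N)/11^(11N) = (12^12/11^11)^N = (8916100448256/285311670611)^N.
The square-root prefactors combine to sqrt(2π·12N) / (sqrt(2π N)·sqrt(2π·11N)) = sqrt(12 / (2π·11·N)) = sqrt(6/(11π·8n)).
Substituting N = 8n: C(96n, 8n) ~ (8916100448256/285311670611)^(8n) · sqrt(6/(11π·8n)).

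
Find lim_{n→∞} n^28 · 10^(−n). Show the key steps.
lim = 0

Exponentials with base > 1 dominate every fixed polynomial: for any fixed c, n^c / 10^n → 0 as n → ∞ (e.g. by the ratio test, or by writing 10^n = e^(n ln 10) and noting e^(n ln 10) / n^c → ∞). Hence n^28 · 10^(−n) = n^28 / 10^n → 0.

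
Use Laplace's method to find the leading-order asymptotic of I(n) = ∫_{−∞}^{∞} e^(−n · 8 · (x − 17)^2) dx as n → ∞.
I(n) = sqrt(π/(8n))

Here φ(x) = 8 · (x − 17)^2 has its unique minimum at x* = 17 with φ(x*) = 0 and φ''(x*) = 16. Laplace's method gives
  I(n) ~ e^(−n φ(x*)) · sqrt(2π / (n · φ''(x*))) = sqrt(2π / (16n)) = sqrt(π/(8n)).
This is exact: substituting u = (x − 17)·sqrt(8n) gives I(n) = (1/sqrt(8n)) ∫_{−∞}^{∞} e^(−u^2) du = sqrt(π/(8n)).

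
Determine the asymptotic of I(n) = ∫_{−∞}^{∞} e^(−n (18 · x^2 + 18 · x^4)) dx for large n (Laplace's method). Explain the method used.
I(n) ~ sqrt(π/(18n))

φ(x) = 18 · x^2 + 18 · x^4 has its unique global minimum at x* = 0 (since φ'(x) = 36x + 72x^3 = 0 only at x = 0 for real x with both coefficients positive, and φ → ∞ as |x| → ∞). At x* = 0, φ(0) = 0 and φ''(0) = 36. Laplace's method then gives
  I(n) ~ sqrt(2π / (n · φ''(0))) · e^(−n φ(0)) = sqrt(2π / (36n)) = sqrt(π/(18n)).
The 18 · x^4 term contributes only at subleading order (an O(1/n) relative correction).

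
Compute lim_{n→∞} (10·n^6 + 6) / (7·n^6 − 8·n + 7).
lim = 10/7

For large n the leading n^6 terms dominate both numerator and denominator. Dividing top and bottom by n^6, every other term tends to 0, leaving 10/7.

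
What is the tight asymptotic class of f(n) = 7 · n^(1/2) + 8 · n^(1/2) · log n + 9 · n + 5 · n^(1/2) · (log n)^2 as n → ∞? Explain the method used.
f(n) ∈ Θ(n)

Compare the terms by growth order. For large n, n^a · (log n)^b dominates n^a' · (log n)^b' iff a > a', or (a = a' and b > b'). Ranking the 4 terms shows the dominant one is 9 · n. Hence f(n) ∈ Θ(n).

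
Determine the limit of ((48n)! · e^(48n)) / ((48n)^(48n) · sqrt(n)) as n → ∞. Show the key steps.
lim = sqrt(2π·48)

Stirling: (48n)! ~ sqrt(2π·48n) · (48n/e)^(48n). Hence
  (48n)! · e^(48n) / (48n)^(48n) ~ sqrt(2π·48n).
Dividing by sqrt(n): sqrt(2π·48n) / sqrt(n) = sqrt(2π·48) · n^((1−1)/2), so the limit is sqrt(2π·48).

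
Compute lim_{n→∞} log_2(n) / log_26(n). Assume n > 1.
lim = ln(26) / ln(2) = log_2(26)

Change of base: log_2(n) = ln n / ln 2 and log_26(n) = ln n / ln 26. The ratio is (ln n / ln 2) · (ln 26 / ln n) = ln 26 / ln 2, a constant independent of n. So the limit is ln 26 / ln 2 = log_2(26).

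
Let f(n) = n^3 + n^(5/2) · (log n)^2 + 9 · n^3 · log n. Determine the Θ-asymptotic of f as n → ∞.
f(n) ∈ Θ(n^3 · log n)

Compare the terms by growth order. For large n, n^a · (log n)^b dominates n^a' · (log n)^b' iff a > a', or (a = a' and b > b'). Ranking the 3 terms shows the dominant one is 9 · n^3 · log n. Hence f(n) ∈ Θ(n^3 · log n).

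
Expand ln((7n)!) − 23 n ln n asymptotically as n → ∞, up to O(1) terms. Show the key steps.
ln((7n)!) − 23 n ln n = −16 n ln n + 7(ln 7 − 1) n + (1/2) ln(2π·7n) + O(1/n)

Stirling: ln((7n)!) = 7n ln(7n) − 7n + (1/2) ln(2π·7n) + O(1/n).
Expand 7n ln(7n) = 7n (ln n + ln 7) = 7n ln n + 7n ln 7.
Subtract 23n ln n: leading term is (7 − 23) n ln n = −16 n ln n. The next term is 7n ln 7 − 7n = 7(ln 7 − 1) n. Then the (1/2) ln(2π·7n) correction.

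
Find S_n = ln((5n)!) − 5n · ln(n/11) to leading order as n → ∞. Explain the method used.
S_n ~ 5n · (ln 55 − 1) + O(ln n)

Stirling: ln((5n)!) = 5n ln(5n) − 5n + O(ln n).
  S_n = 5n ln(5n) − 5n − 5n ln(n/11) + O(ln n)
      = 5n ln(5n) − 5n ln n + 5n ln 11 − 5n + O(ln n)
      = 5n ln 5 + 5n ln 11 − 5n + O(ln n)
      = 5n (ln 55 − 1) + O(ln n).
Numerically ln(55) − 1 ≈ 3.0073.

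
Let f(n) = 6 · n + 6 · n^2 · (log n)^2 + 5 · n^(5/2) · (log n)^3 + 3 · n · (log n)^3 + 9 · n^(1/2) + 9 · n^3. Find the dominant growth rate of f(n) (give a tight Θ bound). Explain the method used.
f(n) ∈ Θ(n^3)

Compare the terms by growth order. For large n, n^a · (log n)^b dominates n^a' · (log n)^b' iff a > a', or (a = a' and b > b'). Ranking the 6 terms shows the dominant one is 9 · n^3. Hence f(n) ∈ Θ(n^3).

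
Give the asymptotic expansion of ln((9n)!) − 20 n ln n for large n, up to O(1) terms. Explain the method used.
ln((9n)!) − 20 n ln n = −11 n ln n + 9(ln 9 − 1) n + (1/2) ln(2π·9n) + O(1/n)

Stirling: ln((9n)!) = 9n ln(9n) − 9n + (1/2) ln(2π·9n) + O(1/n).
Expand 9n ln(9n) = 9n (ln n + ln 9) = 9n ln n + 9n ln 9.
Subtract 20n ln n: leading term is (9 − 20) n ln n = −11 n ln n. The next term is 9n ln 9 − 9n = 9(ln 9 − 1) n. Then the (1/2) ln(2π·9n) correction.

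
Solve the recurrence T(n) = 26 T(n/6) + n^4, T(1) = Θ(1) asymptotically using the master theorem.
T(n) = Θ(n^4)

log_6 26 ≈ 1.818. f(n) = n^4 dominates n^(log_6 26) since 4 > 1.818, and the regularity condition a·f(n/b) = 26·(n/6)^4 = (26/1296)·n^4 ≤ c·f(n) holds with c = 26/1296 ≈ 0.0201 < 1. So this is Case 3: T(n) = Θ(f(n)) = Θ(n^4).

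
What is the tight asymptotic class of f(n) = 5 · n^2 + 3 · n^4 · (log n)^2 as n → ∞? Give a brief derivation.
f(n) ∈ Θ(n^4 · (log n)^2)

Compare the terms by growth order. For large n, n^a · (log n)^b dominates n^a' · (log n)^b' iff a > a', or (a = a' and b > b'). Ranking the 2 terms shows the dominant one is 3 · n^4 · (log n)^2. Hence f(n) ∈ Θ(n^4 · (log n)^2).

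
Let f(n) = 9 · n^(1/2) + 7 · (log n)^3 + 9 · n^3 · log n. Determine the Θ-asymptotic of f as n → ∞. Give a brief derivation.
f(n) ∈ Θ(n^3 · log n)

Compare the terms by growth order. For large n, n^a · (log n)^b dominates n^a' · (log n)^b' iff a > a', or (a = a' and b > b'). Ranking the 3 terms shows the dominant one is 9 · n^3 · log n. Hence f(n) ∈ Θ(n^3 · log n).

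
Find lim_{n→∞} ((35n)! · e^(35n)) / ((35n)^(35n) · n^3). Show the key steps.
lim = 0

Stirling: (35n)! ~ sqrt(2π·35n) · (35n/e)^(35n). Hence
  (35n)! · e^(35n) / (35n)^(35n) ~ sqrt(2π·35n).
Dividing by n^3: sqrt(2π·35n) / n^3 = sqrt(2π·35) · n^((1−6)/2), so the expression behaves like sqrt(2π·35) · n^((1−6)/2) → 0.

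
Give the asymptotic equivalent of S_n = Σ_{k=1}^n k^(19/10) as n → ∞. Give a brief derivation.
S_n ~ (10/29) · n^(29/10)

Integral comparison: Σ_{k=1}^n k^(19/10) = ∫_0^n x^(19/10) dx + O(n^(19/10)). The integral is n^(1 + 19/10) / (1 + 19/10) = n^((19+10)/10) / ((19+10)/10) = (10/29) · n^(29/10).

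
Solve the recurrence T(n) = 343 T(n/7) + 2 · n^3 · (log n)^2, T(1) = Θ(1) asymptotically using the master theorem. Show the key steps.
T(n) = Θ(n^3 · (log n)^3)

Here log_7 343 = 3 and f(n) = 2 · n^3 · (log n)^2 = Θ(n^(log_7 343) · (log n)^2). This is the extended Case 2 of the master theorem (f matches the critical exponent up to log factors), giving T(n) = Θ(n^(log_7 343) · (log n)^(2+1)) = Θ(n^3 · (log n)^3).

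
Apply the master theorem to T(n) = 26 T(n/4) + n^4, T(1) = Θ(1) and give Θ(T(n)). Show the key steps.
T(n) = Θ(n^4)

log_4 26 ≈ 2.350. f(n) = n^4 dominates n^(log_4 26) since 4 > 2.350, and the regularity condition a·f(n/b) = 26·(n/4)^4 = (26/256)·n^4 ≤ c·f(n) holds with c = 26/256 ≈ 0.102 < 1. So this is Case 3: T(n) = Θ(f(n)) = Θ(n^4).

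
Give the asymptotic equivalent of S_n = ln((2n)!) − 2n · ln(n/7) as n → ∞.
S_n ~ 2n · (ln 14 − 1) + O(ln n)

Stirling: ln((2n)!) = 2n ln(2n) − 2n + O(ln n).
  S_n = 2n ln(2n) − 2n − 2n ln(n/7) + O(ln n)
      = 2n ln(2n) − 2n ln n + 2n ln 7 − 2n + O(ln n)
      = 2n ln 2 + 2n ln 7 − 2n + O(ln n)
      = 2n (ln 14 − 1) + O(ln n).
Numerically ln(14) − 1 ≈ 1.6391.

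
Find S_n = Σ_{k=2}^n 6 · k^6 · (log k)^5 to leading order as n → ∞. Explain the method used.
S_n ~ 6 · n^7 · (log n)^5 / 7

By integral comparison, S_n = ∫_1^n 6 · x^6 · (log x)^5 dx + O(n^6 · (log n)^5). For the integral, the leading term of ∫_1^n x^6 (log x)^5 dx is n^7/7 · (log n)^5 (by repeated integration by parts; each step lowers the log-exponent and produces a relatively O(1/log n) correction). Hence S_n ~ 6 · n^7 · (log n)^5 / 7.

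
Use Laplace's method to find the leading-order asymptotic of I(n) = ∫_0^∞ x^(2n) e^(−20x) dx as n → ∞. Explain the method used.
I(n) ~ (sqrt(2π·2n) / 20) · (2n/(20e))^(2n)

Write the integrand as exp(2n ln x − 20x) and set f(x) = 2n ln x − 20x. Then f'(x) = 2n/x − 20 = 0 at x* = 2n/20, and f''(x*) = −2n/x*^2 = −20^2/(2n). Laplace's method (interior maximum) gives
  I(n) ~ e^(f(x*)) · sqrt(2π / |f''(x*)|)
        = exp(2n ln(2n/20) − 2n) · sqrt(2π · 2n / 20^2)
        = (2n/20)^(2n) e^(−2n) · sqrt(2π·2n) / 20
        = (sqrt(2π·2n) / 20) · (2n/(20e))^(2n).
This matches Γ(2n+1)/20^(2n+1) with Stirling applied to Γ.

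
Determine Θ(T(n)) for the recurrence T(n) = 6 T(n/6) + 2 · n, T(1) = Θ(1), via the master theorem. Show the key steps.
T(n) = Θ(n log n)

log_6 6 = 1, and f(n) = 2 · n = Θ(n^(log_6 6)). This is Case 2 of the master theorem: T(n) = Θ(f(n) · log n) = Θ(n log n).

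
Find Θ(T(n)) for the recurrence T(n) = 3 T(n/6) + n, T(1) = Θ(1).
T(n) = Θ(n)

log_6 3 ≈ 0.613. f(n) = n dominates n^(log_6 3) since 1 > 0.613, and the regularity condition a·f(n/b) = 3·(n/6)^1 = (3/6)·n ≤ c·f(n) holds with c = 3/6 ≈ 0.5 < 1. So this is Case 3: T(n) = Θ(f(n)) = Θ(n).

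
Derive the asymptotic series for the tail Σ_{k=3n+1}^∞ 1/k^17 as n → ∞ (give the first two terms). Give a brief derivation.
Σ_{k>3n} 1/k^17 = 1/(16 · (3n)^16) − 1/(2 · (3n)^17) + O(1/(3n)^18)

Compare to the integral: ∫_{3n}^∞ x^(−17) dx = [−x^(−16)/16]_{3n}^∞ = 1/((17−1)·(3n)^16). The Euler-Maclaurin correction adds −f(3n)/2 = −1/(2·(3n)^17). Euler-Maclaurin then gives
  Σ_{k>3n} 1/k^17 = ∫_{3n}^∞ dx/x^17 − 1/(2·(3n)^17) + O(1/(3n)^18).
(Equivalently this is ζ(17) − Σ_{k≤3n} 1/k^17.)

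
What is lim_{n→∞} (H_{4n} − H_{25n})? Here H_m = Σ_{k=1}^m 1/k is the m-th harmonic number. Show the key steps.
lim = ln(4/25)

Euler-Maclaurin gives H_m = ln m + γ + 1/(2m) + O(1/m^2). The γ and O(1/m) terms cancel in the difference:
  H_{4n} − H_{25n} = ln(4n) − ln(25n) + O(1/n) = ln(4/25) + O(1/n).
Hence the limit is ln(4/25).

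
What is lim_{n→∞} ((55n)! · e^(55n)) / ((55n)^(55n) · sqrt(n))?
lim = sqrt(2π·55)

Stirling: (55n)! ~ sqrt(2π·55n) · (55n/e)^(55n). Hence
  (55n)! · e^(55n) / (55n)^(55n) ~ sqrt(2π·55n).
Dividing by sqrt(n): sqrt(2π·55n) / sqrt(n) = sqrt(2π·55) · n^((1−1)/2), so the limit is sqrt(2π·55).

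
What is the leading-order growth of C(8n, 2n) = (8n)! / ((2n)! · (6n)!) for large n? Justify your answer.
C(8n, 2n) ~ (256/27)^(2n) · sqrt(2/(3π·2n))

Write N = 2n. Apply Stirling to each factorial:
  (4N)! ~ sqrt(2π·4N) · (4N/e)^(4N),
  N! ~ sqrt(2π N) · (N/e)^N,
  (3N)! ~ sqrt(2π·3N) · (3N/e)^(3N).
The exponential factors combine to (4N)^(4N) / (N^N · (3N)^(3N)) = 4^(4N)/3^(3N) = (4^4/3^3)^N = (256/27)^N.
The square-root prefactors combine to sqrt(2π·4N) / (sqrt(2π N)·sqrt(2π·3N)) = sqrt(4 / (2π·3·N)) = sqrt(2/(3π·2n)).
Substituting N = 2n: C(8n, 2n) ~ (256/27)^(2n) · sqrt(2/(3π·2n)).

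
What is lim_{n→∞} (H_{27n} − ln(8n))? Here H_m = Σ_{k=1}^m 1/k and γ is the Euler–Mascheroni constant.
lim = ln(27/8) + γ

By Euler-Maclaurin, H_m = ln m + γ + O(1/m). So
  H_{27n} − ln(8n) = ln(27n) + γ − ln(8n) + O(1/n)
                       = ln(27/8) + γ + O(1/n).
Hence the limit is ln(27/8) + γ.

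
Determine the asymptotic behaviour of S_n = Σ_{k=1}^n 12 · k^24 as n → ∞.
S_n ~ 12 · n^25 / 25

By integral comparison (Euler-Maclaurin), Σ_{k=1}^n 12 · k^24 = 12 · ∫_0^n x^24 dx + O(n^24) = 12 · n^25/25 + O(n^24). (Equivalently, Faulhaber's formula gives the same leading term.)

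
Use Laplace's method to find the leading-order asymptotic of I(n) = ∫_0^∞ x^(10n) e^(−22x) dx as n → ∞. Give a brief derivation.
I(n) ~ (sqrt(2π·10n) / 22) · (10n/(22e))^(10n)

Write the integrand as exp(10n ln x − 22x) and set f(x) = 10n ln x − 22x. Then f'(x) = 10n/x − 22 = 0 at x* = 10n/22, and f''(x*) = −10n/x*^2 = −22^2/(10n). Laplace's method (interior maximum) gives
  I(n) ~ e^(f(x*)) · sqrt(2π / |f''(x*)|)
        = exp(10n ln(10n/22) − 10n) · sqrt(2π · 10n / 22^2)
        = (10n/22)^(10n) e^(−10n) · sqrt(2π·10n) / 22
        = (sqrt(2π·10n) / 22) · (10n/(22e))^(10n).
This matches Γ(10n+1)/22^(10n+1) with Stirling applied to Γ.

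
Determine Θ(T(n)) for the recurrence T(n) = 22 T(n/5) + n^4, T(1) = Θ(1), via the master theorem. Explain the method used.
T(n) = Θ(n^4)

log_5 22 ≈ 1.921. f(n) = n^4 dominates n^(log_5 22) since 4 > 1.921, and the regularity condition a·f(n/b) = 22·(n/5)^4 = (22/625)·n^4 ≤ c·f(n) holds with c = 22/625 ≈ 0.0352 < 1. So this is Case 3: T(n) = Θ(f(n)) = Θ(n^4).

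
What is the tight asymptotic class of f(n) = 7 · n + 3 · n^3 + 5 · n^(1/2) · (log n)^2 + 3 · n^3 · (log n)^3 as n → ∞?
f(n) ∈ Θ(n^3 · (log n)^3)

Compare the terms by growth order. For large n, n^a · (log n)^b dominates n^a' · (log n)^b' iff a > a', or (a = a' and b > b'). Ranking the 4 terms shows the dominant one is 3 · n^3 · (log n)^3. Hence f(n) ∈ Θ(n^3 · (log n)^3).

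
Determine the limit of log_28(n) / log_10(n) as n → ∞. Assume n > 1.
lim = ln(10) / ln(28) = log_28(10)

Change of base: log_28(n) = ln n / ln 28 and log_10(n) = ln n / ln 10. The ratio is (ln n / ln 28) · (ln 10 / ln n) = ln 10 / ln 28, a constant independent of n. So the limit is ln 10 / ln 28 = log_28(10).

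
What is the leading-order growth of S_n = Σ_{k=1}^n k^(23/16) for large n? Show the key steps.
S_n ~ (16/39) · n^(39/16)

Integral comparison: Σ_{k=1}^n k^(23/16) = ∫_0^n x^(23/16) dx + O(n^(23/16)). The integral is n^(1 + 23/16) / (1 + 23/16) = n^((23+16)/16) / ((23+16)/16) = (16/39) · n^(39/16).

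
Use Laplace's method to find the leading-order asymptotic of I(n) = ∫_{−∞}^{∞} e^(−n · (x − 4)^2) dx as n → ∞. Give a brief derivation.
I(n) = sqrt(π/n)

Here φ(x) = (x − 4)^2 has its unique minimum at x* = 4 with φ(x*) = 0 and φ''(x*) = 2. Laplace's method gives
  I(n) ~ e^(−n φ(x*)) · sqrt(2π / (n · φ''(x*))) = sqrt(2π / (2n)) = sqrt(π/n).
This is exact: substituting u = (x − 4)·sqrt(n) gives I(n) = (1/sqrt(n)) ∫_{−∞}^{∞} e^(−u^2) du = sqrt(π/n).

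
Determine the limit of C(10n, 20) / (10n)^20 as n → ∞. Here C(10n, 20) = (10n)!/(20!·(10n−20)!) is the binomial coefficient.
lim = 1/20! = 1/2432902008176640000

With N = 10n → ∞: C(N, 20) / N^20 = [N(N−1)…(N−19)] / (20! · N^20) = (1/20!) · 1 · (1 − 1/(10n)) · … · (1 − 19/(10n)). Each factor → 1 as N → ∞, so the limit is 1/20! = 1/2432902008176640000.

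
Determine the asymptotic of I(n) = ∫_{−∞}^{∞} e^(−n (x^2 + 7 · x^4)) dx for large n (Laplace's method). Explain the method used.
I(n) ~ sqrt(π/n)

φ(x) = x^2 + 7 · x^4 has its unique global minimum at x* = 0 (since φ'(x) = 2x + 28x^3 = 0 only at x = 0 for real x with both coefficients positive, and φ → ∞ as |x| → ∞). At x* = 0, φ(0) = 0 and φ''(0) = 2. Laplace's method then gives
  I(n) ~ sqrt(2π / (n · φ''(0))) · e^(−n φ(0)) = sqrt(2π / (2n)) = sqrt(π/n).
The 7 · x^4 term contributes only at subleading order (an O(1/n) relative correction).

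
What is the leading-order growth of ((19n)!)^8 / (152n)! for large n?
((19n)!)^8/(152n)! ~ ((2π·19n)^(7/2) / sqrt(8)) · 8^(−8·19n)  →  0

Write N = 19n. Stirling: N! ~ sqrt(2π N)(N/e)^N and (8N)! ~ sqrt(2π·8N)·(8N/e)^(8N).
  (N!)^8/(8N)! ~ (2π N)^(8/2) (N/e)^(8N) / [sqrt(2π·8N) (8N/e)^(8N)]
     = (2π N)^(8/2) / sqrt(2π·8N) · (N/(8N))^(8N)
     = (2π N)^((8−1)/2) / sqrt(8) · 8^(−8N).
Since 8^8 > 1, the factor 8^(−8N) decays exponentially, so the ratio → 0. Substituting N = 19n gives the stated form.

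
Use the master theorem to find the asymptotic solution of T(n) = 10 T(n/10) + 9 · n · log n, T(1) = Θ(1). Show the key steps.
T(n) = Θ(n · (log n)^2)

Here log_10 10 = 1 and f(n) = 9 · n · log n = Θ(n^(log_10 10) · (log n)^1). This is the extended Case 2 of the master theorem (f matches the critical exponent up to log factors), giving T(n) = Θ(n^(log_10 10) · (log n)^(1+1)) = Θ(n · (log n)^2).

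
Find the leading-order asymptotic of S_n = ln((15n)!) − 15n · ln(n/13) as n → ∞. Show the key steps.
S_n ~ 15n · (ln 195 − 1) + O(ln n)

Stirling: ln((15n)!) = 15n ln(15n) − 15n + O(ln n).
  S_n = 15n ln(15n) − 15n − 15n ln(n/13) + O(ln n)
      = 15n ln(15n) − 15n ln n + 15n ln 13 − 15n + O(ln n)
      = 15n ln 15 + 15n ln 13 − 15n + O(ln n)
      = 15n (ln 195 − 1) + O(ln n).
Numerically ln(195) − 1 ≈ 4.2730.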